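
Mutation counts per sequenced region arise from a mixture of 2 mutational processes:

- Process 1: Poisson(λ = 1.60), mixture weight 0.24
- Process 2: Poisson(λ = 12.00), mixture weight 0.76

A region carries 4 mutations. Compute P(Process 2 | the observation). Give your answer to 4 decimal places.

0.2337

By Bayes' theorem, P(k | x) = P(Z=k) f_k(x) / Σ_j P(Z=j) f_j(x).
Poisson probabilities:
  L_1 = 0.0551312
  L_2 = 0.0053086
Prior × likelihood for each component:
  P(Z=1)·L_1 = 0.24 × 0.0551312 = 0.0132315
  P(Z=2)·L_2 = 0.76 × 0.0053086 = 0.00403454
Denominator: 0.0132315 + 0.00403454 = 0.017266
P(Process 2 | data) = 0.00403454 / 0.017266 ≈ 0.2337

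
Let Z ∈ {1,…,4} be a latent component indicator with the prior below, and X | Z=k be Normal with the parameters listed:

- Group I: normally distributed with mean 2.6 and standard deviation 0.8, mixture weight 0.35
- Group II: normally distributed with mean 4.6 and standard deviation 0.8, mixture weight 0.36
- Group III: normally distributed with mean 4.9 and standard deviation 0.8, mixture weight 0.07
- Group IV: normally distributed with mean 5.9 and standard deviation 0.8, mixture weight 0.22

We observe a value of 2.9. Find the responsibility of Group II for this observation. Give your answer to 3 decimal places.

0.103

Posterior ∝ prior × likelihood, so P(k | x) ∝ π_k f_k(x); normalise over all components.
Component likelihoods at x = 2.9:
  p_I = 0.464819
  p_II = 0.0521512
  p_III = 0.0219104
  p_IV = 0.000440745
Unnormalised posteriors:
  π_I·p_I = 0.35 × 0.464819 = 0.162687
  π_II·p_II = 0.36 × 0.0521512 = 0.0187744
  π_III·p_III = 0.07 × 0.0219104 = 0.00153373
  π_IV·p_IV = 0.22 × 0.000440745 = 9.69638e-05
Sum: 0.162687 + 0.0187744 + 0.00153373 + 9.69638e-05 = 0.183092
P(Group II | data) = 0.0187744 / 0.183092 ≈ 0.103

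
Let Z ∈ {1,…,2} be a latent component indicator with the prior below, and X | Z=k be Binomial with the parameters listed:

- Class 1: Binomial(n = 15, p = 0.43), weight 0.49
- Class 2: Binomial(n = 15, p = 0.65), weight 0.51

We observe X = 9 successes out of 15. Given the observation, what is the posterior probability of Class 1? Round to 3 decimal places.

Apply Bayes' rule: the posterior for each component is proportional to its prior times its likelihood at x.
Binomial probabilities:
  L_1 = 0.0862719
  L_2 = 0.19056
Unnormalised posteriors:
  π_1·L_1 = 0.49 × 0.0862719 = 0.0422732
  π_2·L_2 = 0.51 × 0.19056 = 0.0971858
Evidence: 0.0422732 + 0.0971858 = 0.139459
P(Class 1 | the observation) = 0.0422732 / 0.139459 ≈ 0.303

0.303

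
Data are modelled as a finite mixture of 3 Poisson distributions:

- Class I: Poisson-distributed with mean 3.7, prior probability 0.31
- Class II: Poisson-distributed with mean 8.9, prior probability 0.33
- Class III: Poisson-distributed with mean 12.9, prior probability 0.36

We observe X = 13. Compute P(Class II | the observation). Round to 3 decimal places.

0.286

Posterior ∝ prior × likelihood, so P(k | x) ∝ P(Z=k) f_k(x); normalise over all components.
Component likelihoods at x = 13:
  L_I = e^(−3.7)·3.7^13/13! = 9.67058e-05
  L_II = e^(−8.9)·8.9^13/13! = 0.048147
  L_III = e^(−12.9)·12.9^13/13! = 0.109897
Prior × likelihood for each component:
  P(Z=I)·L_I = 0.31 × 9.67058e-05 = 2.99788e-05
  P(Z=II)·L_II = 0.33 × 0.048147 = 0.0158885
  P(Z=III)·L_III = 0.36 × 0.109897 = 0.039563
Normaliser: 2.99788e-05 + 0.0158885 + 0.039563 = 0.0554815
So the posterior for Class II is 0.0158885 / 0.0554815 ≈ 0.286.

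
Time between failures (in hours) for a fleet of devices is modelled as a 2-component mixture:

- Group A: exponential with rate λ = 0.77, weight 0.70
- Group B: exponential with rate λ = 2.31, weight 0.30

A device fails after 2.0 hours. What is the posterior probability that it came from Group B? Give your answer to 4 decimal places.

The responsibility of component k is π_k f_k(x) divided by Σ_j π_j f_j(x).
Component likelihoods at x = 2.0 hours:
  p_A = 0.165073
  p_B = 0.02276
Weight by the priors:
  π_A·p_A = 0.70 × 0.165073 = 0.115551
  π_B·p_B = 0.30 × 0.02276 = 0.00682799
Denominator: 0.115551 + 0.00682799 = 0.122379
So the posterior for Group B is 0.00682799 / 0.122379 ≈ 0.0558.

0.0558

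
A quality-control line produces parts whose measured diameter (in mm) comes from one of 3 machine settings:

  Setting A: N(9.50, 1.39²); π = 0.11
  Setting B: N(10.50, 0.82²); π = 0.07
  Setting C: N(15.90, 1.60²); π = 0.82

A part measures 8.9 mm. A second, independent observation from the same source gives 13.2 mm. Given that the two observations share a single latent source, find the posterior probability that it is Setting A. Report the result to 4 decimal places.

0.9530

Posterior ∝ prior × likelihood, so P(k | x) ∝ P(Z=k) f_k(x); normalise over all components.
Since both observations come from the same component, the likelihood for component k is f_k(x₁)·f_k(x₂).
  f_A = [0.261478] × [0.00830399] = 0.00217131
  f_B = [0.0725038] × [0.00215198] = 0.000156027
  f_C = [1.73963e-05] × [0.0600384] = 1.04444e-06
Unnormalised posteriors:
  P(Z=A)·f_A = 0.11 × 0.00217131 = 0.000238844
  P(Z=B)·f_B = 0.07 × 0.000156027 = 1.09219e-05
  P(Z=C)·f_C = 0.82 × 1.04444e-06 = 8.56445e-07
Evidence: 0.000238844 + 1.09219e-05 + 8.56445e-07 = 0.000250622
P(Setting A | x₁, x₂) ≈ 0.9530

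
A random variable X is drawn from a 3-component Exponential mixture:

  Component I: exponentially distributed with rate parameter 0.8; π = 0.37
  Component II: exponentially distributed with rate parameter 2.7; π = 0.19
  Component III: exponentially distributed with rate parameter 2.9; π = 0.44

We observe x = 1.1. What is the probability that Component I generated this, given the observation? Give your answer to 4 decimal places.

By Bayes' theorem, P(k | x) = P(Z=k) f_k(x) / Σ_j P(Z=j) f_j(x).
Component likelihoods at x = 1.1:
  L_I = 0.331826
  L_II = 0.138519
  L_III = 0.119398
Multiply by the mixture weights:
  P(Z=I)·L_I = 0.37 × 0.331826 = 0.122776
  P(Z=II)·L_II = 0.19 × 0.138519 = 0.0263186
  P(Z=III)·L_III = 0.44 × 0.119398 = 0.0525353
Evidence: 0.122776 + 0.0263186 + 0.0525353 = 0.20163
P(Component I | the observation) = 0.122776 / 0.20163 ≈ 0.6089

0.6089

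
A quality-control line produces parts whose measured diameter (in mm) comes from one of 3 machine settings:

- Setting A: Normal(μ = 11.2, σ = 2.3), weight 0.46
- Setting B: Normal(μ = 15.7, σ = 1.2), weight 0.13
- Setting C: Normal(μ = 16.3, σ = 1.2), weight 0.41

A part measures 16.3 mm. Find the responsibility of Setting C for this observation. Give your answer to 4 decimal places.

Posterior ∝ prior × likelihood, so P(k | x) ∝ w_k f_k(x); normalise over all components.
Evaluate each component's likelihood at the observed value:
  f_A = 0.0148425
  f_B = 0.293388
  f_C = 0.332452
Unnormalised posteriors:
  w_A·f_A = 0.46 × 0.0148425 = 0.00682756
  w_B·f_B = 0.13 × 0.293388 = 0.0381404
  w_C·f_C = 0.41 × 0.332452 = 0.136305
Marginal: 0.00682756 + 0.0381404 + 0.136305 = 0.181273
Responsibility of Setting C: 0.136305 / 0.181273 ≈ 0.7519

0.7519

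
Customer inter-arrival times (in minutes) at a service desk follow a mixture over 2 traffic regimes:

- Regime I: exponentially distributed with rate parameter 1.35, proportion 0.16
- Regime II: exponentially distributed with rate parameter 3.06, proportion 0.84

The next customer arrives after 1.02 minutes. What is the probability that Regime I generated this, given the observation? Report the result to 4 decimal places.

Posterior ∝ prior × likelihood, so P(k | x) ∝ w_k f_k(x); normalise over all components.
Evaluate each component's likelihood at the observed value:
  L_I = 1.35·e^(−1.35·1.02) = 1.35·e^(−1.3770) = 0.340651
  L_II = 3.06·e^(−3.06·1.02) = 3.06·e^(−3.1212) = 0.134959
Unnormalised posteriors:
  w_I·L_I = 0.16 × 0.340651 = 0.0545042
  w_II·L_II = 0.84 × 0.134959 = 0.113365
Marginal: 0.0545042 + 0.113365 = 0.16787
Responsibility of Regime I: 0.0545042 / 0.16787 ≈ 0.3247

0.3247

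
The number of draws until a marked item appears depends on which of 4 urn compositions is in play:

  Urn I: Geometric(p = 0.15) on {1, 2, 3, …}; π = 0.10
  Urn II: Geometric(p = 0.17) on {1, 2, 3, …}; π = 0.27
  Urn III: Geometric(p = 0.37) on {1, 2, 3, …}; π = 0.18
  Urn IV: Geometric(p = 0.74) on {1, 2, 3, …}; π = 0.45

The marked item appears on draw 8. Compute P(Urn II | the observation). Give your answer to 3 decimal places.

0.625

Posterior ∝ prior × likelihood, so P(k | x) ∝ π_k f_k(x); normalise over all components.
Geometric probabilities:
  L_I = 0.15·(1−0.15)^7 = 0.15·0.320577 = 0.0480866
  L_II = 0.17·(1−0.17)^7 = 0.17·0.271361 = 0.0461313
  L_III = 0.37·(1−0.37)^7 = 0.37·0.0393898 = 0.0145742
  L_IV = 0.74·(1−0.74)^7 = 0.74·8.03181e-05 = 5.94354e-05
Unnormalised posteriors:
  π_I·L_I = 0.10 × 0.0480866 = 0.00480866
  π_II·L_II = 0.27 × 0.0461313 = 0.0124554
  π_III·L_III = 0.18 × 0.0145742 = 0.00262336
  π_IV·L_IV = 0.45 × 5.94354e-05 = 2.67459e-05
Normaliser: 0.00480866 + 0.0124554 + 0.00262336 + 2.67459e-05 = 0.0199142
P(Urn II | the observation) ≈ 0.625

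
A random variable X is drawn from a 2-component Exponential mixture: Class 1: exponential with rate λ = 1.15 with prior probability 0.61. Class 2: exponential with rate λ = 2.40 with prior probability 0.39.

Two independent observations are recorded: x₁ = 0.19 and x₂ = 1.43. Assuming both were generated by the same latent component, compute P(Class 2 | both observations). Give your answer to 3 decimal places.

0.269

Apply Bayes' rule: the posterior for each component is proportional to its prior times its likelihood at x.
Since both observations come from the same component, the likelihood for component k is f_k(x₁)·f_k(x₂).
  f_1 = [0.924282] × [0.222075] = 0.20526
  f_2 = [1.52115] × [0.0775734] = 0.118001
Weight by the priors:
  π_1·f_1 = 0.61 × 0.20526 = 0.125209
  π_2·f_2 = 0.39 × 0.118001 = 0.0460204
Normaliser: 0.125209 + 0.0460204 = 0.171229
P(Class 2 | x₁, x₂) ≈ 0.269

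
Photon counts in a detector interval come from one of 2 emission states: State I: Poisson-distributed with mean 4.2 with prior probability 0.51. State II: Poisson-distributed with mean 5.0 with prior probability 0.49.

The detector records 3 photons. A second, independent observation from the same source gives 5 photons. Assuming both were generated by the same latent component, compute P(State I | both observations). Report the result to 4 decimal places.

0.5610

Posterior ∝ prior × likelihood, so P(k | x) ∝ P(Z=k) f_k(x); normalise over all components.
Since both observations come from the same component, the likelihood for component k is f_k(x₁)·f_k(x₂).
  p_I = [0.185165] × [0.163316] = 0.0302404
  p_II = [0.140374] × [0.175467] = 0.024631
Unnormalised posteriors:
  P(Z=I)·p_I = 0.51 × 0.0302404 = 0.0154226
  P(Z=II)·p_II = 0.49 × 0.024631 = 0.0120692
Evidence: 0.0154226 + 0.0120692 = 0.0274918
So the posterior for State I is 0.0154226 / 0.0274918 ≈ 0.5610.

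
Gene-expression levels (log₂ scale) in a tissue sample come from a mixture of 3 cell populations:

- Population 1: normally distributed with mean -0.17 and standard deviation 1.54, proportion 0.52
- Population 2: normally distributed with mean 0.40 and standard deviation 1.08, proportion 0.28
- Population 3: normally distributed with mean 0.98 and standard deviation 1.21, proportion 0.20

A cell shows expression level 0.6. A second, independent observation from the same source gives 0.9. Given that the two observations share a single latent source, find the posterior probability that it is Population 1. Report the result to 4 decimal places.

Apply Bayes' rule: the posterior for each component is proportional to its prior times its likelihood at x.
Since both observations come from the same component, the likelihood for component k is f_k(x₁)·f_k(x₂).
  f_1 = [(1/(1.54·√(2π)))·exp(−(0.6−-0.17)²/(2·1.54²)) = 0.259053·exp(-0.12500) = 0.228614] × [0.203498] = 0.0465225
  f_2 = [(1/(1.08·√(2π)))·exp(−(0.6−0.40)²/(2·1.08²)) = 0.369391·exp(-0.01715) = 0.363111] × [0.331852] = 0.120499
  f_3 = [(1/(1.21·√(2π)))·exp(−(0.6−0.98)²/(2·1.21²)) = 0.329704·exp(-0.04931) = 0.31384] × [0.328985] = 0.103248
Multiply by the mixture weights:
  π_1·f_1 = 0.52 × 0.0465225 = 0.0241917
  π_2·f_2 = 0.28 × 0.120499 = 0.0337397
  π_3·f_3 = 0.20 × 0.103248 = 0.0206497
Denominator: 0.0241917 + 0.0337397 + 0.0206497 = 0.0785811
Responsibility of Population 1: 0.0241917 / 0.0785811 ≈ 0.3079

0.3079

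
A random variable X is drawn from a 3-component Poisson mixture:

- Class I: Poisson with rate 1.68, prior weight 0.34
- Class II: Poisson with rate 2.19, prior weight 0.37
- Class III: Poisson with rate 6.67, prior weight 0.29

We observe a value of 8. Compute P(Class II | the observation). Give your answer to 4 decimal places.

0.0149

The responsibility of component k is w_k f_k(x) divided by Σ_j w_j f_j(x).
Poisson probabilities:
  L_I = 0.000293318
  L_II = 0.00146868
  L_III = 0.123237
Prior × likelihood for each component:
  w_I·L_I = 0.34 × 0.000293318 = 9.97282e-05
  w_II·L_II = 0.37 × 0.00146868 = 0.000543412
  w_III·L_III = 0.29 × 0.123237 = 0.0357388
Marginal: 9.97282e-05 + 0.000543412 + 0.0357388 = 0.0363819
Responsibility of Class II: 0.000543412 / 0.0363819 ≈ 0.0149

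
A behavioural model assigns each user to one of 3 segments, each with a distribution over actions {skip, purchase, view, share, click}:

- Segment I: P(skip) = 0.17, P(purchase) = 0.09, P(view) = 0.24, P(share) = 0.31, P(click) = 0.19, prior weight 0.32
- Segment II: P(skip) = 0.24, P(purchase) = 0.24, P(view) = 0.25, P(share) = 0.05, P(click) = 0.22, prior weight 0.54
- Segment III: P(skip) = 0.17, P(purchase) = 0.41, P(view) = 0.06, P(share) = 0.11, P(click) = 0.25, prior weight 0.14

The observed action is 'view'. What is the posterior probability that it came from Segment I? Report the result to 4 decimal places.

0.3488

P(component k | x) = w_k·f_k(x) / marginal(x), where marginal(x) = Σ_j w_j·f_j(x).
Evaluate each component's likelihood at the observed value:
  p_I = 0.24
  p_II = 0.25
  p_III = 0.06
Unnormalised posteriors:
  w_I·p_I = 0.32 × 0.24 = 0.0768
  w_II·p_II = 0.54 × 0.25 = 0.135
  w_III·p_III = 0.14 × 0.06 = 0.0084
Normaliser: 0.0768 + 0.135 + 0.0084 = 0.2202
P(Segment I | the observation) ≈ 0.3488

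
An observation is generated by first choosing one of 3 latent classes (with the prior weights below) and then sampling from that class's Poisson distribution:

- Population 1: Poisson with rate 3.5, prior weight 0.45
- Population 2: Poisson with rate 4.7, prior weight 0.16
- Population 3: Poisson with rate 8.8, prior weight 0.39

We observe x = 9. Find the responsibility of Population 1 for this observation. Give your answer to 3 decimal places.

The responsibility of component k is π_k f_k(x) divided by Σ_j π_j f_j(x).
Evaluate each component's likelihood at the observed value:
  p_1 = 0.00655871
  p_2 = 0.02805
  p_3 = 0.131459
Multiply by the mixture weights:
  π_1·p_1 = 0.45 × 0.00655871 = 0.00295142
  π_2·p_2 = 0.16 × 0.02805 = 0.00448801
  π_3·p_3 = 0.39 × 0.131459 = 0.0512689
Normaliser: 0.00295142 + 0.00448801 + 0.0512689 = 0.0587084
P(Population 1 | x) = 0.00295142 / 0.0587084 ≈ 0.050

0.050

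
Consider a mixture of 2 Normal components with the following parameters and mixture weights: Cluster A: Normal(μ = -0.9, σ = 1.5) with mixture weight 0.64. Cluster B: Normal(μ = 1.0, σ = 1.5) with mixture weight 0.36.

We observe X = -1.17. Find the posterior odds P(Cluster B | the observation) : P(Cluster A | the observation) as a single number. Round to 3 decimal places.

0.201

Posterior odds = (w_i f_i(x)) / (w_j f_j(x)); the normalising sum cancels.
Evaluate each component's likelihood at the observed value:
  f_A = 0.261688
  f_B = 0.0934036
Odds = (0.36/0.64) × (0.0934036/0.261688) = 0.5625 × 0.356928 ≈ 0.201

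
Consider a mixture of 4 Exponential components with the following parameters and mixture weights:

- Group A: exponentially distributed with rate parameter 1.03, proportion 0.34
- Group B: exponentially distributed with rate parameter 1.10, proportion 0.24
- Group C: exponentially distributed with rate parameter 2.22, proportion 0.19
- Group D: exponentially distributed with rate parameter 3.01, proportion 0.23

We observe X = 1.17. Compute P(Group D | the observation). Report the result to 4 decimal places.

P(component k | x) = π_k·f_k(x) / marginal(x), where marginal(x) = Σ_j π_j·f_j(x).
Component likelihoods at x = 1.17:
  f_A = 1.03·e^(−1.03·1.17) = 1.03·e^(−1.2051) = 0.308652
  f_B = 1.10·e^(−1.10·1.17) = 1.10·e^(−1.2870) = 0.303708
  f_C = 2.22·e^(−2.22·1.17) = 2.22·e^(−2.5974) = 0.165317
  f_D = 3.01·e^(−3.01·1.17) = 3.01·e^(−3.5217) = 0.088943
Weight by the priors:
  π_A·f_A = 0.34 × 0.308652 = 0.104942
  π_B·f_B = 0.24 × 0.303708 = 0.0728898
  π_C·f_C = 0.19 × 0.165317 = 0.0314102
  π_D·f_D = 0.23 × 0.088943 = 0.0204569
Normaliser: 0.104942 + 0.0728898 + 0.0314102 + 0.0204569 = 0.229699
P(Group D | 1.17) = 0.0204569 / 0.229699 ≈ 0.0891

0.0891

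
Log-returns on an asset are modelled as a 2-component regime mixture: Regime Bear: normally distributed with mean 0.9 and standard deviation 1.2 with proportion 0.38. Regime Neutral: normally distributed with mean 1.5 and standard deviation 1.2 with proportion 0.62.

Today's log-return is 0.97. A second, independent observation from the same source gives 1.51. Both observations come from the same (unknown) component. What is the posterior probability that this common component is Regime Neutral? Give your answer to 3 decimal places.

0.628

Apply Bayes' rule: the posterior for each component is proportional to its prior times its likelihood at x.
Since both observations come from the same component, the likelihood for component k is f_k(x₁)·f_k(x₂).
  f_Bear = [0.331887] × [0.292158] = 0.0969633
  f_Neutral = [0.301557] × [0.33244] = 0.10025
Prior × likelihood for each component:
  π_Bear·f_Bear = 0.38 × 0.0969633 = 0.036846
  π_Neutral·f_Neutral = 0.62 × 0.10025 = 0.0621549
Evidence: 0.036846 + 0.0621549 = 0.099001
P(Regime Neutral | x₁, x₂) = 0.0621549 / 0.099001 ≈ 0.628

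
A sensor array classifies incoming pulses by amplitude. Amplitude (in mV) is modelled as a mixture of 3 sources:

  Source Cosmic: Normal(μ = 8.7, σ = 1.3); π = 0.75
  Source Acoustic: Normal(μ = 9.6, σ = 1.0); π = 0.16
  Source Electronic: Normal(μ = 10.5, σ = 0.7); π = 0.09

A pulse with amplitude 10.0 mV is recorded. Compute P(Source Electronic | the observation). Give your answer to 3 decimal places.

Apply Bayes' rule: the posterior for each component is proportional to its prior times its likelihood at x.
Component likelihoods at x = 10.0 mV:
  p_Cosmic = 0.186131
  p_Acoustic = 0.36827
  p_Electronic = 0.441593
Unnormalised posteriors:
  w_Cosmic·p_Cosmic = 0.75 × 0.186131 = 0.139598
  w_Acoustic·p_Acoustic = 0.16 × 0.36827 = 0.0589232
  w_Electronic·p_Electronic = 0.09 × 0.441593 = 0.0397434
Evidence: 0.139598 + 0.0589232 + 0.0397434 = 0.238265
So the posterior for Source Electronic is 0.0397434 / 0.238265 ≈ 0.167.

0.167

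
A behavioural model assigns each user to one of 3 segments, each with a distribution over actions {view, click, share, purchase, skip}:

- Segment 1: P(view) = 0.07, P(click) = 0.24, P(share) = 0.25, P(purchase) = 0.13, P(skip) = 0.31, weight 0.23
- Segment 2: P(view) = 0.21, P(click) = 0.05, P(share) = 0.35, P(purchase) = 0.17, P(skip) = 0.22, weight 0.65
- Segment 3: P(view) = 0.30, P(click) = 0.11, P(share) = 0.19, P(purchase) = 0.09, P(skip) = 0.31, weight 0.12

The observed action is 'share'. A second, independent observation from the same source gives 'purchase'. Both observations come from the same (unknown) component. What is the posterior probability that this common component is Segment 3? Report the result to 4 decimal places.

Posterior ∝ prior × likelihood, so P(k | x) ∝ π_k f_k(x); normalise over all components.
Since both observations come from the same component, the likelihood for component k is f_k(x₁)·f_k(x₂).
  p_1 = [P(share | comp) = 0.25] × [0.13] = 0.0325
  p_2 = [P(share | comp) = 0.35] × [0.17] = 0.0595
  p_3 = [P(share | comp) = 0.19] × [0.09] = 0.0171
Multiply by the mixture weights:
  π_1·p_1 = 0.23 × 0.0325 = 0.007475
  π_2·p_2 = 0.65 × 0.0595 = 0.038675
  π_3·p_3 = 0.12 × 0.0171 = 0.002052
Denominator: 0.007475 + 0.038675 + 0.002052 = 0.048202
Responsibility of Segment 3: 0.002052 / 0.048202 ≈ 0.0426

0.0426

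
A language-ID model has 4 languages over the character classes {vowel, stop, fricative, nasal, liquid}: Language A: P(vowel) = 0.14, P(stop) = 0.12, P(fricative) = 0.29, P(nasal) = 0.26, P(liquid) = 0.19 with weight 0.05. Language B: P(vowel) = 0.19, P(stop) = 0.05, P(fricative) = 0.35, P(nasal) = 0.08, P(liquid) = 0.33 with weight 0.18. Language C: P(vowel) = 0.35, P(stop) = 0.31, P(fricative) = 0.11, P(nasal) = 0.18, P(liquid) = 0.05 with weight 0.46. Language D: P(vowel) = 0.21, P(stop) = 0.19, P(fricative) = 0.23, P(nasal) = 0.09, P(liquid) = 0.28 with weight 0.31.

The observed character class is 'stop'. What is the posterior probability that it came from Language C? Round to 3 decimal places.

0.659

Posterior ∝ prior × likelihood, so P(k | x) ∝ w_k f_k(x); normalise over all components.
Categorical probabilities:
  f_A = 0.12
  f_B = 0.05
  f_C = 0.31
  f_D = 0.19
Unnormalised posteriors:
  w_A·f_A = 0.05 × 0.12 = 0.006
  w_B·f_B = 0.18 × 0.05 = 0.009
  w_C·f_C = 0.46 × 0.31 = 0.1426
  w_D·f_D = 0.31 × 0.19 = 0.0589
Marginal: 0.006 + 0.009 + 0.1426 + 0.0589 = 0.2165
P(Language C | x) = 0.1426 / 0.2165 ≈ 0.659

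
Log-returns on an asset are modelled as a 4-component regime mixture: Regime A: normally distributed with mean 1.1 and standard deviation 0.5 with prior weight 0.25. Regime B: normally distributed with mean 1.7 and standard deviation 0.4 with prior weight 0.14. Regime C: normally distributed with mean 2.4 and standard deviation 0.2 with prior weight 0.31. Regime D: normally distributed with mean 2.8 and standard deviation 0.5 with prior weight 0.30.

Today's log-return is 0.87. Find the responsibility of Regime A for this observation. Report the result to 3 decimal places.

P(component k | x) = w_k·f_k(x) / marginal(x), where marginal(x) = Σ_j w_j·f_j(x).
Normal densities:
  L_A = (1/(0.5·√(2π)))·exp(−(0.87−1.1)²/(2·0.5²)) = 0.797885·exp(-0.10580) = 0.717781
  L_B = (1/(0.4·√(2π)))·exp(−(0.87−1.7)²/(2·0.4²)) = 0.997356·exp(-2.15281) = 0.11585
  L_C = (1/(0.2·√(2π)))·exp(−(0.87−2.4)²/(2·0.2²)) = 1.994711·exp(-29.26125) = 3.90734e-13
  L_D = (1/(0.5·√(2π)))·exp(−(0.87−2.8)²/(2·0.5²)) = 0.797885·exp(-7.44980) = 0.000464016
Weight by the priors:
  w_A·L_A = 0.25 × 0.717781 = 0.179445
  w_B·L_B = 0.14 × 0.11585 = 0.016219
  w_C·L_C = 0.31 × 3.90734e-13 = 1.21127e-13
  w_D·L_D = 0.30 × 0.000464016 = 0.000139205
Denominator: 0.179445 + 0.016219 + 1.21127e-13 + 0.000139205 = 0.195803
P(Regime A | 0.87) ≈ 0.916

0.916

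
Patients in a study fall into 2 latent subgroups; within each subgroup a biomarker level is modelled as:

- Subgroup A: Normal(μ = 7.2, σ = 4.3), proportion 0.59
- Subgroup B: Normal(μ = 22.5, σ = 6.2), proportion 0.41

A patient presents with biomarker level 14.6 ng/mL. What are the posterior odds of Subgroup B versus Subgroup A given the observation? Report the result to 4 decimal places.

0.9409

Only the two components matter; the odds are (π_i f_i(x)) / (π_j f_j(x)).
Component likelihoods at x = 14.6 ng/mL:
  L_A = (1/(4.3·√(2π)))·exp(−(14.6−7.2)²/(2·4.3²)) = 0.092777·exp(-1.48080) = 0.0211027
  L_B = (1/(6.2·√(2π)))·exp(−(14.6−22.5)²/(2·6.2²)) = 0.064346·exp(-0.81178) = 0.0285736
Odds = (0.41/0.59) × (0.0285736/0.0211027) = 0.694915 × 1.35402 ≈ 0.9409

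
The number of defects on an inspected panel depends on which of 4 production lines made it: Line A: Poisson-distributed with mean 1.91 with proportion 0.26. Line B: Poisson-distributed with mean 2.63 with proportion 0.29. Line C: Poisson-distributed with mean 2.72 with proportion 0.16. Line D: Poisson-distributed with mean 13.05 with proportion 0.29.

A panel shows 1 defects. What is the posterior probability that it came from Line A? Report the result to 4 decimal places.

Apply Bayes' rule: the posterior for each component is proportional to its prior times its likelihood at x.
Component likelihoods at x = 1 defects:
  p_A = e^(−1.91)·1.91^1/1! = 0.282834
  p_B = e^(−2.63)·2.63^1/1! = 0.189566
  p_C = e^(−2.72)·2.72^1/1! = 0.179179
  p_D = e^(−13.05)·13.05^1/1! = 2.80587e-05
Unnormalised posteriors:
  π_A·p_A = 0.26 × 0.282834 = 0.0735367
  π_B·p_B = 0.29 × 0.189566 = 0.0549742
  π_C·p_C = 0.16 × 0.179179 = 0.0286687
  π_D·p_D = 0.29 × 2.80587e-05 = 8.13702e-06
Evidence: 0.0735367 + 0.0549742 + 0.0286687 + 8.13702e-06 = 0.157188
So the posterior for Line A is 0.0735367 / 0.157188 ≈ 0.4678.

0.4678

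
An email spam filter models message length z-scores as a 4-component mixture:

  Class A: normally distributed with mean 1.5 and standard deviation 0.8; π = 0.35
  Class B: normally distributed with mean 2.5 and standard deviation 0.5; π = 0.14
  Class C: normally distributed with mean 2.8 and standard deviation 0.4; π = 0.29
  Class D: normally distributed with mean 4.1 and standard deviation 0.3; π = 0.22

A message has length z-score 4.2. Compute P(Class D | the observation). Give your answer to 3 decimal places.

The responsibility of component k is P(Z=k) f_k(x) divided by Σ_j P(Z=j) f_j(x).
Component likelihoods at x = 4.2:
  L_A = (1/(0.8·√(2π)))·exp(−(4.2−1.5)²/(2·0.8²)) = 0.498678·exp(-5.69531) = 0.0016764
  L_B = (1/(0.5·√(2π)))·exp(−(4.2−2.5)²/(2·0.5²)) = 0.797885·exp(-5.78000) = 0.00246444
  L_C = (1/(0.4·√(2π)))·exp(−(4.2−2.8)²/(2·0.4²)) = 0.997356·exp(-6.12500) = 0.00218171
  L_D = (1/(0.3·√(2π)))·exp(−(4.2−4.1)²/(2·0.3²)) = 1.329808·exp(-0.05556) = 1.25794
Weight by the priors:
  P(Z=A)·L_A = 0.35 × 0.0016764 = 0.00058674
  P(Z=B)·L_B = 0.14 × 0.00246444 = 0.000345021
  P(Z=C)·L_C = 0.29 × 0.00218171 = 0.000632695
  P(Z=D)·L_D = 0.22 × 1.25794 = 0.276748
Sum: 0.00058674 + 0.000345021 + 0.000632695 + 0.276748 = 0.278312
So the posterior for Class D is 0.276748 / 0.278312 ≈ 0.994.

0.994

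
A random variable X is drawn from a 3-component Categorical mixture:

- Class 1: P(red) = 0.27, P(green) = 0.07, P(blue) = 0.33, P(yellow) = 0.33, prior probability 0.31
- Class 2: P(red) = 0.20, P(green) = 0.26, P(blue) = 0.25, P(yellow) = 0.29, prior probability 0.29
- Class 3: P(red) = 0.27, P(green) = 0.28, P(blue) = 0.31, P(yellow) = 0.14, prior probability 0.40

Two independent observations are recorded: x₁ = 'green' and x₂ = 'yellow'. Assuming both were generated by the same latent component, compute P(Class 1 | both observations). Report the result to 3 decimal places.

By Bayes' theorem, P(k | x) = π_k f_k(x) / Σ_j π_j f_j(x).
Since both observations come from the same component, the likelihood for component k is f_k(x₁)·f_k(x₂).
  L_1 = [P(green | comp) = 0.07] × [0.33] = 0.0231
  L_2 = [P(green | comp) = 0.26] × [0.29] = 0.0754
  L_3 = [P(green | comp) = 0.28] × [0.14] = 0.0392
Prior × likelihood for each component:
  π_1·L_1 = 0.31 × 0.0231 = 0.007161
  π_2·L_2 = 0.29 × 0.0754 = 0.021866
  π_3·L_3 = 0.40 × 0.0392 = 0.01568
Sum: 0.007161 + 0.021866 + 0.01568 = 0.044707
Responsibility of Class 1: 0.007161 / 0.044707 ≈ 0.160

0.160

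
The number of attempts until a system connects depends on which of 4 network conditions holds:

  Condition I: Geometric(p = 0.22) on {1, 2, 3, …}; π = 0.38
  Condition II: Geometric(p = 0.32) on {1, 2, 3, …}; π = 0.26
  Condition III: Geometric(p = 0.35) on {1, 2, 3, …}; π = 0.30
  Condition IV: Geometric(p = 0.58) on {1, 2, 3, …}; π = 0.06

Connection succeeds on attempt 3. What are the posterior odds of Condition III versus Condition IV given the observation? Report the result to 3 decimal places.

Posterior odds = (π_i f_i(x)) / (π_j f_j(x)); the normalising sum cancels.
Geometric probabilities:
  L_I = 0.133848
  L_II = 0.147968
  L_III = 0.147875
  L_IV = 0.102312
0.0443625 / 0.00613872 ≈ 7.227

7.227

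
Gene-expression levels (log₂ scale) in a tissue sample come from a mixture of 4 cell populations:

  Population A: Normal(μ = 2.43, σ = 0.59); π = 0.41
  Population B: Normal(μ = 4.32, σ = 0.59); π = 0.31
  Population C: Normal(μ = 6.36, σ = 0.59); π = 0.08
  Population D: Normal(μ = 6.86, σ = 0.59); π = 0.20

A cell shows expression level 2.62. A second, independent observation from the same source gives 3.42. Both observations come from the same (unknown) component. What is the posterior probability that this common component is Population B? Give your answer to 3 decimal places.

Posterior ∝ prior × likelihood, so P(k | x) ∝ P(Z=k) f_k(x); normalise over all components.
Since both observations come from the same component, the likelihood for component k is f_k(x₁)·f_k(x₂).
  p_A = [0.642005] × [0.165449] = 0.106219
  p_B = [0.0106477] × [0.211239] = 0.00224921
  p_C = [1.27202e-09] × [2.74233e-06] = 3.4883e-15
  p_D = [4.12576e-12] × [2.80656e-08] = 1.15792e-19
Prior × likelihood for each component:
  P(Z=A)·p_A = 0.41 × 0.106219 = 0.0435499
  P(Z=B)·p_B = 0.31 × 0.00224921 = 0.000697255
  P(Z=C)·p_C = 0.08 × 3.4883e-15 = 2.79064e-16
  P(Z=D)·p_D = 0.20 × 1.15792e-19 = 2.31584e-20
Evidence: 0.0435499 + 0.000697255 + 2.79064e-16 + 2.31584e-20 = 0.0442472
P(Population B | x₁,x₂) = 0.000697255 / 0.0442472 ≈ 0.016

0.016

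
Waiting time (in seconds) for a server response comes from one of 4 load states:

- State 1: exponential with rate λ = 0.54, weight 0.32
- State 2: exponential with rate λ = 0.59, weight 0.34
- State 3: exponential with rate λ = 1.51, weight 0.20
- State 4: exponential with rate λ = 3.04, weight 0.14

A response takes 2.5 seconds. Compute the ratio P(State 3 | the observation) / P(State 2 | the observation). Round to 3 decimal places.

Posterior odds = (π_i f_i(x)) / (π_j f_j(x)); the normalising sum cancels.
Component likelihoods at x = 2.5 seconds:
  L_1 = 0.54·e^(−0.54·2.5) = 0.54·e^(−1.3500) = 0.13999
  L_2 = 0.59·e^(−0.59·2.5) = 0.59·e^(−1.4750) = 0.134979
  L_3 = 1.51·e^(−1.51·2.5) = 1.51·e^(−3.7750) = 0.034635
  L_4 = 3.04·e^(−3.04·2.5) = 3.04·e^(−7.6000) = 0.00152137
Odds = (0.20/0.34) × (0.034635/0.134979) = 0.588235 × 0.256595 ≈ 0.151

0.151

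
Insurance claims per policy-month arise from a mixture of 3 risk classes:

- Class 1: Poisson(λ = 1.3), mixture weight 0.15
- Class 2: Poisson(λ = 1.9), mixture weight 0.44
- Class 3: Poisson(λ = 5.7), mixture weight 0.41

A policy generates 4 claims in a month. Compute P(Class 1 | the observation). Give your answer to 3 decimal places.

0.048

Posterior ∝ prior × likelihood, so P(k | x) ∝ π_k f_k(x); normalise over all components.
Component likelihoods at x = 4 claims:
  f_1 = e^(−1.3)·1.3^4/4! = 0.0324324
  f_2 = e^(−1.9)·1.9^4/4! = 0.0812164
  f_3 = e^(−5.7)·5.7^4/4! = 0.147167
Weight by the priors:
  π_1·f_1 = 0.15 × 0.0324324 = 0.00486486
  π_2·f_2 = 0.44 × 0.0812164 = 0.0357352
  π_3·f_3 = 0.41 × 0.147167 = 0.0603384
Evidence: 0.00486486 + 0.0357352 + 0.0603384 = 0.100938
So the posterior for Class 1 is 0.00486486 / 0.100938 ≈ 0.048.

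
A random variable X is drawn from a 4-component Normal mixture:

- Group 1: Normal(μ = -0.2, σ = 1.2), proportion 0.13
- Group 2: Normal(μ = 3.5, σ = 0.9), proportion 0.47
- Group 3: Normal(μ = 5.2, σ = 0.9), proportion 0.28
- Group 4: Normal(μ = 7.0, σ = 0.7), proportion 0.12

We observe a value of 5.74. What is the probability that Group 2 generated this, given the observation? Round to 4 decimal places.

The responsibility of component k is π_k f_k(x) divided by Σ_j π_j f_j(x).
Normal densities:
  L_1 = (1/(1.2·√(2π)))·exp(−(5.74−-0.2)²/(2·1.2²)) = 0.332452·exp(-12.25125) = 1.58883e-06
  L_2 = (1/(0.9·√(2π)))·exp(−(5.74−3.5)²/(2·0.9²)) = 0.443269·exp(-3.09728) = 0.0200232
  L_3 = (1/(0.9·√(2π)))·exp(−(5.74−5.2)²/(2·0.9²)) = 0.443269·exp(-0.18000) = 0.37025
  L_4 = (1/(0.7·√(2π)))·exp(−(5.74−7.0)²/(2·0.7²)) = 0.569918·exp(-1.62000) = 0.112786
Multiply by the mixture weights:
  π_1·L_1 = 0.13 × 1.58883e-06 = 2.06548e-07
  π_2·L_2 = 0.47 × 0.0200232 = 0.00941092
  π_3·L_3 = 0.28 × 0.37025 = 0.10367
  π_4·L_4 = 0.12 × 0.112786 = 0.0135343
Evidence: 2.06548e-07 + 0.00941092 + 0.10367 + 0.0135343 = 0.126615
P(Group 2 | 5.74) ≈ 0.0743

0.0743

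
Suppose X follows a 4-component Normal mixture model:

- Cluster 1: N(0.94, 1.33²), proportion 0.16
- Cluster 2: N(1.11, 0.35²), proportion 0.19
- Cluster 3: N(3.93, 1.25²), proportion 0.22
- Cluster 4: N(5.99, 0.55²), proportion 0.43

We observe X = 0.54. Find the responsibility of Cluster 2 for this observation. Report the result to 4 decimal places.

0.5469

Apply Bayes' rule: the posterior for each component is proportional to its prior times its likelihood at x.
Evaluate each component's likelihood at the observed value:
  p_1 = (1/(1.33·√(2π)))·exp(−(0.54−0.94)²/(2·1.33²)) = 0.299957·exp(-0.04523) = 0.286693
  p_2 = (1/(0.35·√(2π)))·exp(−(0.54−1.11)²/(2·0.35²)) = 1.139835·exp(-1.32612) = 0.302632
  p_3 = (1/(1.25·√(2π)))·exp(−(0.54−3.93)²/(2·1.25²)) = 0.319154·exp(-3.67747) = 0.00807039
  p_4 = (1/(0.55·√(2π)))·exp(−(0.54−5.99)²/(2·0.55²)) = 0.725350·exp(-49.09504) = 3.45813e-22
Unnormalised posteriors:
  w_1·p_1 = 0.16 × 0.286693 = 0.0458709
  w_2·p_2 = 0.19 × 0.302632 = 0.0575
  w_3·p_3 = 0.22 × 0.00807039 = 0.00177548
  w_4·p_4 = 0.43 × 3.45813e-22 = 1.487e-22
Evidence: 0.0458709 + 0.0575 + 0.00177548 + 1.487e-22 = 0.105146
P(Cluster 2 | 0.54) = 0.0575 / 0.105146 ≈ 0.5469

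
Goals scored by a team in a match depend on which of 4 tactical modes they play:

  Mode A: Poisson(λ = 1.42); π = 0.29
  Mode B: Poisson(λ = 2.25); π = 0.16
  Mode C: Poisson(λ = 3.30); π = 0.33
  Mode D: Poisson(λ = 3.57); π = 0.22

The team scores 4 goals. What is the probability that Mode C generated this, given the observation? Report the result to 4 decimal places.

The responsibility of component k is π_k f_k(x) divided by Σ_j π_j f_j(x).
Poisson probabilities:
  f_A = e^(−1.42)·1.42^4/4! = 0.0409491
  f_B = e^(−2.25)·2.25^4/4! = 0.112553
  f_C = e^(−3.30)·3.30^4/4! = 0.182252
  f_D = e^(−3.57)·3.57^4/4! = 0.190559
Multiply by the mixture weights:
  π_A·f_A = 0.29 × 0.0409491 = 0.0118752
  π_B·f_B = 0.16 × 0.112553 = 0.0180084
  π_C·f_C = 0.33 × 0.182252 = 0.0601432
  π_D·f_D = 0.22 × 0.190559 = 0.0419231
Evidence: 0.0118752 + 0.0180084 + 0.0601432 + 0.0419231 = 0.13195
P(Mode C | data) ≈ 0.4558

0.4558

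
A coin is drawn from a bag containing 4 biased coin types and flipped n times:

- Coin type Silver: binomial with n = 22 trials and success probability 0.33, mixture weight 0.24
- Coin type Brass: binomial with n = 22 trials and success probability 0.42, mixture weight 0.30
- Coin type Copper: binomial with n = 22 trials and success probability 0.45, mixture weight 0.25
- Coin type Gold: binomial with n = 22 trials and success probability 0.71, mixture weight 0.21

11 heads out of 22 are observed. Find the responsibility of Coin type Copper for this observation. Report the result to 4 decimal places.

0.4173

Posterior ∝ prior × likelihood, so P(k | x) ∝ π_k f_k(x); normalise over all components.
Evaluate each component's likelihood at the observed value:
  p_Silver = C(22,11)·0.33^11·0.67^11 = 705432·5.05421e-06·0.012213 = 0.0435443
  p_Brass = C(22,11)·0.42^11·0.58^11 = 705432·7.17368e-05·0.00249866 = 0.126446
  p_Copper = C(22,11)·0.45^11·0.55^11 = 705432·0.000153228·0.00139312 = 0.150585
  p_Gold = C(22,11)·0.71^11·0.29^11 = 705432·0.0231122·1.22005e-06 = 0.0198918
Weight by the priors:
  π_Silver·p_Silver = 0.24 × 0.0435443 = 0.0104506
  π_Brass·p_Brass = 0.30 × 0.126446 = 0.0379338
  π_Copper·p_Copper = 0.25 × 0.150585 = 0.0376463
  π_Gold·p_Gold = 0.21 × 0.0198918 = 0.00417729
Sum: 0.0104506 + 0.0379338 + 0.0376463 + 0.00417729 = 0.090208
P(Coin type Copper | x) ≈ 0.4173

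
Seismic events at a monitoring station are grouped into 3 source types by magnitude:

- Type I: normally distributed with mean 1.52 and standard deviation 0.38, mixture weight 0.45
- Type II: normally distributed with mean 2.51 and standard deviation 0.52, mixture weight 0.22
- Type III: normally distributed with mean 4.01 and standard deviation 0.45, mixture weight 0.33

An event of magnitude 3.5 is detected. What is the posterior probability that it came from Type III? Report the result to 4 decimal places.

The responsibility of component k is P(Z=k) f_k(x) divided by Σ_j P(Z=j) f_j(x).
Evaluate each component's likelihood at the observed value:
  L_I = (1/(0.38·√(2π)))·exp(−(3.5−1.52)²/(2·0.38²)) = 1.049848·exp(-13.57479) = 1.33558e-06
  L_II = (1/(0.52·√(2π)))·exp(−(3.5−2.51)²/(2·0.52²)) = 0.767197·exp(-1.81232) = 0.125265
  L_III = (1/(0.45·√(2π)))·exp(−(3.5−4.01)²/(2·0.45²)) = 0.886538·exp(-0.64222) = 0.466427
Prior × likelihood for each component:
  P(Z=I)·L_I = 0.45 × 1.33558e-06 = 6.0101e-07
  P(Z=II)·L_II = 0.22 × 0.125265 = 0.0275582
  P(Z=III)·L_III = 0.33 × 0.466427 = 0.153921
Evidence: 6.0101e-07 + 0.0275582 + 0.153921 = 0.18148
Responsibility of Type III: 0.153921 / 0.18148 ≈ 0.8481

0.8481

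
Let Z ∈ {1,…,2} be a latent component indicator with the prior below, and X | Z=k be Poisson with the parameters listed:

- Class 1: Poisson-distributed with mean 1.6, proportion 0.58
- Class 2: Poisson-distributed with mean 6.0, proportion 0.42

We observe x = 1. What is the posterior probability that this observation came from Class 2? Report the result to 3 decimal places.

0.032

By Bayes' theorem, P(k | x) = π_k f_k(x) / Σ_j π_j f_j(x).
Component likelihoods at x = 1:
  p_1 = e^(−1.6)·1.6^1/1! = 0.323034
  p_2 = e^(−6.0)·6.0^1/1! = 0.0148725
Unnormalised posteriors:
  π_1·p_1 = 0.58 × 0.323034 = 0.18736
  π_2·p_2 = 0.42 × 0.0148725 = 0.00624646
Marginal: 0.18736 + 0.00624646 = 0.193606
Responsibility of Class 2: 0.00624646 / 0.193606 ≈ 0.032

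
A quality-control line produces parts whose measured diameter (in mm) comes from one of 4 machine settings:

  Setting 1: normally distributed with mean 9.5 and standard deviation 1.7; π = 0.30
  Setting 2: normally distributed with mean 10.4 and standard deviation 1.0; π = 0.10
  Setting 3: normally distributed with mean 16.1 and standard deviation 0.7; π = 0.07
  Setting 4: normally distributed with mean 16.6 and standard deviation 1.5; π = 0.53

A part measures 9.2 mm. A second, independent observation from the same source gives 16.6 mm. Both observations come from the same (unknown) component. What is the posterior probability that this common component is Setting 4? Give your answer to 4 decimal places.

0.0683

Apply Bayes' rule: the posterior for each component is proportional to its prior times its likelihood at x.
Since both observations come from the same component, the likelihood for component k is f_k(x₁)·f_k(x₂).
  p_1 = [0.231046] × [3.82633e-05] = 8.84058e-06
  p_2 = [0.194186] × [1.79378e-09] = 3.48328e-10
  p_3 = [4.54022e-22] × [0.441593] = 2.00493e-22
  p_4 = [1.38019e-06] × [0.265962] = 3.67076e-07
Multiply by the mixture weights:
  π_1·p_1 = 0.30 × 8.84058e-06 = 2.65217e-06
  π_2·p_2 = 0.10 × 3.48328e-10 = 3.48328e-11
  π_3·p_3 = 0.07 × 2.00493e-22 = 1.40345e-23
  π_4·p_4 = 0.53 × 3.67076e-07 = 1.9455e-07
Denominator: 2.65217e-06 + 3.48328e-11 + 1.40345e-23 + 1.9455e-07 = 2.84676e-06
Responsibility of Setting 4: 1.9455e-07 / 2.84676e-06 ≈ 0.0683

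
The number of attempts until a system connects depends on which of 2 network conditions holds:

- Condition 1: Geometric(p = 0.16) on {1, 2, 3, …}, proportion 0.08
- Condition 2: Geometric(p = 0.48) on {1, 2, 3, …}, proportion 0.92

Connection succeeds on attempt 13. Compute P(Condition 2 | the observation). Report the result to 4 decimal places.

By Bayes' theorem, P(k | x) = π_k f_k(x) / Σ_j π_j f_j(x).
Geometric probabilities:
  p_1 = 0.16·(1−0.16)^12 = 0.16·0.12341 = 0.0197456
  p_2 = 0.48·(1−0.48)^12 = 0.48·0.000390877 = 0.000187621
Unnormalised posteriors:
  π_1·p_1 = 0.08 × 0.0197456 = 0.00157965
  π_2·p_2 = 0.92 × 0.000187621 = 0.000172611
Marginal: 0.00157965 + 0.000172611 = 0.00175226
P(Condition 2 | the observation) ≈ 0.0985

0.0985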